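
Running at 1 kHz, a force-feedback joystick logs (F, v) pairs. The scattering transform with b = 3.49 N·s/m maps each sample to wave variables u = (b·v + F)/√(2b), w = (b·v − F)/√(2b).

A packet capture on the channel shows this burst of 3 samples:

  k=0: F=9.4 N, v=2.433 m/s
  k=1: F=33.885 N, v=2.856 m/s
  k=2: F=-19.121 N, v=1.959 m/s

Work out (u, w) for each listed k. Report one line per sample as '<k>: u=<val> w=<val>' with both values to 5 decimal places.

0: u=6.77191 w=-0.34400
1: u=16.59839 w=-9.05293
2: u=-4.64960 w=9.82521

k=0: b·v=3.49×2.433=8.49117; √(2b)=2.64197; u=(8.49117+9.4)/2.64197=6.77191, w=(8.49117−9.4)/2.64197=-0.34400
k=1: b·v=3.49×2.856=9.96744; √(2b)=2.64197; u=(9.96744+33.885)/2.64197=16.59839, w=(9.96744−33.885)/2.64197=-9.05293
k=2: b·v=3.49×1.959=6.83691; √(2b)=2.64197; u=(6.83691+(-19.121))/2.64197=-4.64960, w=(6.83691−(-19.121))/2.64197=9.82521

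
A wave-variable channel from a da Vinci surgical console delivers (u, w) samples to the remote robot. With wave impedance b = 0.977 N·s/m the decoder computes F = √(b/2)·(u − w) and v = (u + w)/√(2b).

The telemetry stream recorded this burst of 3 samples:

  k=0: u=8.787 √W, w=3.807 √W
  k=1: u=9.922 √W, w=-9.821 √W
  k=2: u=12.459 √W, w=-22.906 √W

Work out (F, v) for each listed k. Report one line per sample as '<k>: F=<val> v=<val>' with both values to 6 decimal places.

0: F=3.480660 v=9.009515
1: F=13.798931 v=0.072254
2: F=24.717580 v=-7.473591

k=0: u−w=4.980000, u+w=12.594000; √(b/2)=0.698928, √(2b)=1.397856; F=0.698928×4.98=3.480660, v=12.594000/1.397856=9.009515
k=1: u−w=19.743000, u+w=0.101000; √(b/2)=0.698928, √(2b)=1.397856; F=0.698928×19.743=13.798931, v=0.101000/1.397856=0.072254
k=2: u−w=35.365000, u+w=-10.447000; √(b/2)=0.698928, √(2b)=1.397856; F=0.698928×35.365=24.717580, v=-10.447000/1.397856=-7.473591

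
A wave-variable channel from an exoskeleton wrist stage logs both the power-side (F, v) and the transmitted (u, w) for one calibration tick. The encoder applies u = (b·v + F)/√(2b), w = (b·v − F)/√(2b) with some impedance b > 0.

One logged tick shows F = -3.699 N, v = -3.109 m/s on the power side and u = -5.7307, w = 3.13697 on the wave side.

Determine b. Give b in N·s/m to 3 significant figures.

u + w = -2.5937;  u + w = √(2b)·v, so √(2b) = -2.5937/(-3.109) = 0.8343.
b = (√(2b))²/2 = 0.6960/2 = 0.3480.
(Check via u − w = 2F/√(2b): u − w = -8.8677, 2F/√(2b) = -8.8677.)

b = 0.348 N·s/m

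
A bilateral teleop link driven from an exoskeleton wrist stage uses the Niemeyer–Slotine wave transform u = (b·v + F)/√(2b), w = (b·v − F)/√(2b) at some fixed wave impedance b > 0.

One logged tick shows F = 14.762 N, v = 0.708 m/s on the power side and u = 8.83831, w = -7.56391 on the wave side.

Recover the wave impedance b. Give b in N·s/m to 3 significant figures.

u + w = 1.2744;  u + w = √(2b)·v, so √(2b) = 1.2744/0.708 = 1.8000.
b = (√(2b))²/2 = 3.2400/2 = 1.6200.
(Check via u − w = 2F/√(2b): u − w = 16.4022, 2F/√(2b) = 16.4022.)

b = 1.62 N·s/m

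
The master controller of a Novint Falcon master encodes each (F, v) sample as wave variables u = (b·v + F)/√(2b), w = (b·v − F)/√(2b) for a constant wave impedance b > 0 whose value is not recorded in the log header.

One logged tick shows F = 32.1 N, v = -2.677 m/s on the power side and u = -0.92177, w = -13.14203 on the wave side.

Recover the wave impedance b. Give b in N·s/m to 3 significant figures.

u + w = -14.06380;  u + w = √(2b)·v, so √(2b) = -14.06380/(-2.677) = 5.25357.
b = (√(2b))²/2 = 27.59997/2 = 13.79999.
(Check via u − w = 2F/√(2b): u − w = 12.22026, 2F/√(2b) = 12.22027.)

b = 13.8 N·s/m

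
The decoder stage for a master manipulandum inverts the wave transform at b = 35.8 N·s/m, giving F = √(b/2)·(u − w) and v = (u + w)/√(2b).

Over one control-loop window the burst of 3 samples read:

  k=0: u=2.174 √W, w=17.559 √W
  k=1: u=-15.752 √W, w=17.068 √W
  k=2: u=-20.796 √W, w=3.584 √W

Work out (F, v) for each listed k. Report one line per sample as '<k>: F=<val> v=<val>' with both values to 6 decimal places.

0: F=-65.091460 v=2.332043
1: F=-138.856141 v=0.155525
2: F=-103.147859 v=-2.034112

k=0: u−w=-15.385000, u+w=19.733000; √(b/2)=4.230839, √(2b)=8.461678; F=4.230839×(-15.385)=-65.091460, v=19.733000/8.461678=2.332043
k=1: u−w=-32.820000, u+w=1.316000; √(b/2)=4.230839, √(2b)=8.461678; F=4.230839×(-32.82)=-138.856141, v=1.316000/8.461678=0.155525
k=2: u−w=-24.380000, u+w=-17.212000; √(b/2)=4.230839, √(2b)=8.461678; F=4.230839×(-24.38)=-103.147859, v=-17.212000/8.461678=-2.034112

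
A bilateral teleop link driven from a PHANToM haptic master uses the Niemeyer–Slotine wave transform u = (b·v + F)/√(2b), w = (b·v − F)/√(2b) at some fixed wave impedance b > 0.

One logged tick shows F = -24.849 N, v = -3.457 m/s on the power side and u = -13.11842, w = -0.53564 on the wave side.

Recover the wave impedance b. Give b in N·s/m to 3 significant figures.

u + w = -13.65406;  u + w = √(2b)·v, so √(2b) = -13.65406/(-3.457) = 3.94968.
b = (√(2b))²/2 = 15.60001/2 = 7.80000.
(Check via u − w = 2F/√(2b): u − w = -12.58278, 2F/√(2b) = -12.58278.)

b = 7.8 N·s/m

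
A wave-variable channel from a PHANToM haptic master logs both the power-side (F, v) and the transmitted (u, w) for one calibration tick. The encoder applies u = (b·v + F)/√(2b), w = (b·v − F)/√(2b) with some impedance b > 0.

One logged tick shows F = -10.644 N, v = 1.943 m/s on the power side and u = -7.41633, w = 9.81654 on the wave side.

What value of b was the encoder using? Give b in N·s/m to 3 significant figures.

b = 0.763 N·s/m

u + w = 2.4002;  u + w = √(2b)·v, so √(2b) = 2.4002/1.943 = 1.2353.
b = (√(2b))²/2 = 1.5260/2 = 0.7630.
(Check via u − w = 2F/√(2b): u − w = -17.2329, 2F/√(2b) = -17.2329.)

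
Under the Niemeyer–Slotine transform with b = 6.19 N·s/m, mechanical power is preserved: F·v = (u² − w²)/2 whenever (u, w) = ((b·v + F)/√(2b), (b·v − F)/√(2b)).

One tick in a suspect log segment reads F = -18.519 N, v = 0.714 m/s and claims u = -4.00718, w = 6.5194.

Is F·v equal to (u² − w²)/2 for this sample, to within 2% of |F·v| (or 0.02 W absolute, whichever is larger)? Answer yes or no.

yes

F·v = (-18.519)×0.714 = -13.2226 W.
(u² − w²)/2 = (16.0575 − 42.5026)/2 = -13.2225 W.
|Δ| = 0.0000;  2% of max(1, |F·v|) = 0.2645.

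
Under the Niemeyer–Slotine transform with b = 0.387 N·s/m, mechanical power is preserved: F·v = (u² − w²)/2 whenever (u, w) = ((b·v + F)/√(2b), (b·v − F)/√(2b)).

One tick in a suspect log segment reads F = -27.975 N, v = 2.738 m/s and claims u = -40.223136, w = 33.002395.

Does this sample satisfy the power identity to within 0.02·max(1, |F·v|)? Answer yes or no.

F·v = (-27.975)×2.738 = -76.595550 W.
(u² − w²)/2 = (1617.900670 − 1089.158076)/2 = 264.371297 W.
|Δ| = 340.966847;  2% of max(1, |F·v|) = 1.531911.

no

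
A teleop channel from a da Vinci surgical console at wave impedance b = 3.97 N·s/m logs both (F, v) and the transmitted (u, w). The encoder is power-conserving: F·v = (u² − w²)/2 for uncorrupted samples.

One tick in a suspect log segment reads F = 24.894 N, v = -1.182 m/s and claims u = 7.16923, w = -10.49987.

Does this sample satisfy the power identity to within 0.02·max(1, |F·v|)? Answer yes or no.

F·v = 24.894×(-1.182) = -29.4247 W.
(u² − w²)/2 = (51.3979 − 110.2473)/2 = -29.4247 W.
|Δ| = 0.0000;  2% of max(1, |F·v|) = 0.5885.

yes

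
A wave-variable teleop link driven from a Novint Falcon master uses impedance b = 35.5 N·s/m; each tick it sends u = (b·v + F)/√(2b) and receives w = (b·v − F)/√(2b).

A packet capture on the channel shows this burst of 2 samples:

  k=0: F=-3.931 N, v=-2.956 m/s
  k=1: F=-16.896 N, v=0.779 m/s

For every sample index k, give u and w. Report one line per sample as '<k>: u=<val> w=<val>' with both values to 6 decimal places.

k=0: b·v=35.5×(-2.956)=-104.938000; √(2b)=8.426150; u=(-104.938000+(-3.931))/8.426150=-12.920373, w=(-104.938000−(-3.931))/8.426150=-11.987325
k=1: b·v=35.5×0.779=27.654500; √(2b)=8.426150; u=(27.654500+(-16.896))/8.426150=1.276799, w=(27.654500−(-16.896))/8.426150=5.287172

0: u=-12.920373 w=-11.987325
1: u=1.276799 w=5.287172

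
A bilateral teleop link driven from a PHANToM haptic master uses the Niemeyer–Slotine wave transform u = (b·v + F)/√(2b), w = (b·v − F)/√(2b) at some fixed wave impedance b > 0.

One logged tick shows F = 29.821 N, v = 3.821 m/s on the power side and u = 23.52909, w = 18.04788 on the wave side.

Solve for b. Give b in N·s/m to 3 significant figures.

b = 59.2 N·s/m

u + w = 41.57697;  u + w = √(2b)·v, so √(2b) = 41.57697/3.821 = 10.88118.
b = (√(2b))²/2 = 118.39997/2 = 59.19999.
(Check via u − w = 2F/√(2b): u − w = 5.48121, 2F/√(2b) = 5.48121.)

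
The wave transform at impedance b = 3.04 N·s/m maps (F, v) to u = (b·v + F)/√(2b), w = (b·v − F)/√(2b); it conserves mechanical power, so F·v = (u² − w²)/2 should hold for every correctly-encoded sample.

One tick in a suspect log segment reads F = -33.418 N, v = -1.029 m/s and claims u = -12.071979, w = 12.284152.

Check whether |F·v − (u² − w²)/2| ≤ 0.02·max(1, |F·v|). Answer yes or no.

no

F·v = (-33.418)×(-1.029) = 34.387122 W.
(u² − w²)/2 = (145.732677 − 150.900390)/2 = -2.583857 W.
|Δ| = 36.970979;  2% of max(1, |F·v|) = 0.687742.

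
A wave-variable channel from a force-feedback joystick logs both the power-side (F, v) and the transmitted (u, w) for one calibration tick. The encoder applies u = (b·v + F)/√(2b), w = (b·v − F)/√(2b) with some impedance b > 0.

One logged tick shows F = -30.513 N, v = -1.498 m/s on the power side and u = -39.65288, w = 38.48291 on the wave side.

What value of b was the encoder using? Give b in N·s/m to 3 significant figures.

b = 0.305 N·s/m

u + w = -1.16997;  u + w = √(2b)·v, so √(2b) = -1.16997/(-1.498) = 0.78102.
b = (√(2b))²/2 = 0.60999/2 = 0.30500.
(Check via u − w = 2F/√(2b): u − w = -78.13579, 2F/√(2b) = -78.13615.)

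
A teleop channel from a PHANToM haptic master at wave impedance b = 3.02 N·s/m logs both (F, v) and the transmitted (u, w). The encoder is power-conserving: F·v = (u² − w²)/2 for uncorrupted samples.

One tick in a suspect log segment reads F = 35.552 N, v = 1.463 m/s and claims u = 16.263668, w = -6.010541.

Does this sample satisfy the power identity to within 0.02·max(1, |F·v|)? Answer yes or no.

no

F·v = 35.552×1.463 = 52.012576 W.
(u² − w²)/2 = (264.506897 − 36.126603)/2 = 114.190147 W.
|Δ| = 62.177571;  2% of max(1, |F·v|) = 1.040252.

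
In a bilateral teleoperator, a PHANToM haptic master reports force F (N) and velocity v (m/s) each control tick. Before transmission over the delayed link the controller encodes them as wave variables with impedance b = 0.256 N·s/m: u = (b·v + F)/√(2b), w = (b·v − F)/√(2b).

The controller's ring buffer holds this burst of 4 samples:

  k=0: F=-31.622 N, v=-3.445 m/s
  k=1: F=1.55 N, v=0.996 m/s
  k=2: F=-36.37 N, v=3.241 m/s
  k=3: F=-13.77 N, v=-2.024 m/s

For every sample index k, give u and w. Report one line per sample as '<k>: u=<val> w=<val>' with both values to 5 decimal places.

0: u=-45.42561 w=42.96057
1: u=2.52253 w=-1.80985
2: u=-49.66908 w=51.98816
3: u=-19.96829 w=18.52003

k=0: b·v=0.256×(-3.445)=-0.88192; √(2b)=0.71554; u=(-0.88192+(-31.622))/0.71554=-45.42561, w=(-0.88192−(-31.622))/0.71554=42.96057
k=1: b·v=0.256×0.996=0.25498; √(2b)=0.71554; u=(0.25498+1.55)/0.71554=2.52253, w=(0.25498−1.55)/0.71554=-1.80985
k=2: b·v=0.256×3.241=0.82970; √(2b)=0.71554; u=(0.82970+(-36.37))/0.71554=-49.66908, w=(0.82970−(-36.37))/0.71554=51.98816
k=3: b·v=0.256×(-2.024)=-0.51814; √(2b)=0.71554; u=(-0.51814+(-13.77))/0.71554=-19.96829, w=(-0.51814−(-13.77))/0.71554=18.52003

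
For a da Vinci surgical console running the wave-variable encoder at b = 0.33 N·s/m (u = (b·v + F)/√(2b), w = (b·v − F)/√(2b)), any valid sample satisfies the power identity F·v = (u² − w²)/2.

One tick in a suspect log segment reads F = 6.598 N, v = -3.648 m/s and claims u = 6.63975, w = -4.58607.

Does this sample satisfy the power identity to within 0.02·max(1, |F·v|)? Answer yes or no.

no

F·v = 6.598×(-3.648) = -24.0695 W.
(u² − w²)/2 = (44.0863 − 21.0320)/2 = 11.5271 W.
|Δ| = 35.5966;  2% of max(1, |F·v|) = 0.4814.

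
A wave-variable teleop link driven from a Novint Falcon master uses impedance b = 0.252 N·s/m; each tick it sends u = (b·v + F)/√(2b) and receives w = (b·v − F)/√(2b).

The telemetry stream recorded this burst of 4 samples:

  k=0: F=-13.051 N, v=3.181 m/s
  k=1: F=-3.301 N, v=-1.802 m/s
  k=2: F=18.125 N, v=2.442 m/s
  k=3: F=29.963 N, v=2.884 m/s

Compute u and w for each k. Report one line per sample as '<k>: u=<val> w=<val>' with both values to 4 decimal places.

0: u=-17.2544 w=19.5127
1: u=-5.2894 w=4.0101
2: u=26.3975 w=-24.6639
3: u=43.2293 w=-41.1819

k=0: b·v=0.252×3.181=0.8016; √(2b)=0.7099; u=(0.8016+(-13.051))/0.7099=-17.2544, w=(0.8016−(-13.051))/0.7099=19.5127
k=1: b·v=0.252×(-1.802)=-0.4541; √(2b)=0.7099; u=(-0.4541+(-3.301))/0.7099=-5.2894, w=(-0.4541−(-3.301))/0.7099=4.0101
k=2: b·v=0.252×2.442=0.6154; √(2b)=0.7099; u=(0.6154+18.125)/0.7099=26.3975, w=(0.6154−18.125)/0.7099=-24.6639
k=3: b·v=0.252×2.884=0.7268; √(2b)=0.7099; u=(0.7268+29.963)/0.7099=43.2293, w=(0.7268−29.963)/0.7099=-41.1819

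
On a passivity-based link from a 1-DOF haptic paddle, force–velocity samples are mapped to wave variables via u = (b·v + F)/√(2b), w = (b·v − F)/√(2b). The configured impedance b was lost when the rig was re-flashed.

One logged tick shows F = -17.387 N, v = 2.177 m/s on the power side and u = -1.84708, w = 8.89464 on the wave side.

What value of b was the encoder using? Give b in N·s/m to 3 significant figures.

u + w = 7.04756;  u + w = √(2b)·v, so √(2b) = 7.04756/2.177 = 3.23728.
b = (√(2b))²/2 = 10.47999/2 = 5.23999.
(Check via u − w = 2F/√(2b): u − w = -10.74172, 2F/√(2b) = -10.74173.)

b = 5.24 N·s/m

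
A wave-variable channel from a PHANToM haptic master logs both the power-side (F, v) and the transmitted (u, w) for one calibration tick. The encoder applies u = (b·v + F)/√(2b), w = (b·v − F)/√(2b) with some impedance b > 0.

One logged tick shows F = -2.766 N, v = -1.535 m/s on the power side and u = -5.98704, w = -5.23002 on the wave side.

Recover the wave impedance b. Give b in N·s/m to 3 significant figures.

u + w = -11.2171;  u + w = √(2b)·v, so √(2b) = -11.2171/(-1.535) = 7.3075.
b = (√(2b))²/2 = 53.4000/2 = 26.7000.
(Check via u − w = 2F/√(2b): u − w = -0.7570, 2F/√(2b) = -0.7570.)

b = 26.7 N·s/m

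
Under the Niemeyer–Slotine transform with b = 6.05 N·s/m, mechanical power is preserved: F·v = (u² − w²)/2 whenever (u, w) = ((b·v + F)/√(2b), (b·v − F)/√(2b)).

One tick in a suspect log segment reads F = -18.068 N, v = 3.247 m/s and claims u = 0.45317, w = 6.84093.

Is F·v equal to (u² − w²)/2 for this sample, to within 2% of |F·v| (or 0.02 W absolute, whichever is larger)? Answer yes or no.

no

F·v = (-18.068)×3.247 = -58.66680 W.
(u² − w²)/2 = (0.20536 − 46.79832)/2 = -23.29648 W.
|Δ| = 35.37032;  2% of max(1, |F·v|) = 1.17334.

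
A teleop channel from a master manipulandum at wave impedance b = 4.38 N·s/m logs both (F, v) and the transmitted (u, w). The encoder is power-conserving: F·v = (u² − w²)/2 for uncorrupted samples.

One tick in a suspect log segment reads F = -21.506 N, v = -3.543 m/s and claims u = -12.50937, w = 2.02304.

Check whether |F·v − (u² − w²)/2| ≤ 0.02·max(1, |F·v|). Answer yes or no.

F·v = (-21.506)×(-3.543) = 76.19576 W.
(u² − w²)/2 = (156.48434 − 4.09269)/2 = 76.19582 W.
|Δ| = 0.00007;  2% of max(1, |F·v|) = 1.52392.

yes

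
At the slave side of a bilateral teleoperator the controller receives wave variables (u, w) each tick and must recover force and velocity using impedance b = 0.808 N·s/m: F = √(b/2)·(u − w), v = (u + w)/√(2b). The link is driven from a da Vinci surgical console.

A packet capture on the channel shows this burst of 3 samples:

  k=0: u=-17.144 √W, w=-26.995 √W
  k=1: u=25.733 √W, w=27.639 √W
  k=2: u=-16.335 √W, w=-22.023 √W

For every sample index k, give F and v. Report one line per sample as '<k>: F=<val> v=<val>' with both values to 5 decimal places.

0: F=6.26139 v=-34.72177
1: F=-1.21147 v=41.98487
2: F=3.61535 v=-30.17417

k=0: u−w=9.85100, u+w=-44.13900; √(b/2)=0.63561, √(2b)=1.27122; F=0.63561×9.851=6.26139, v=-44.13900/1.27122=-34.72177
k=1: u−w=-1.90600, u+w=53.37200; √(b/2)=0.63561, √(2b)=1.27122; F=0.63561×(-1.906)=-1.21147, v=53.37200/1.27122=41.98487
k=2: u−w=5.68800, u+w=-38.35800; √(b/2)=0.63561, √(2b)=1.27122; F=0.63561×5.688=3.61535, v=-38.35800/1.27122=-30.17417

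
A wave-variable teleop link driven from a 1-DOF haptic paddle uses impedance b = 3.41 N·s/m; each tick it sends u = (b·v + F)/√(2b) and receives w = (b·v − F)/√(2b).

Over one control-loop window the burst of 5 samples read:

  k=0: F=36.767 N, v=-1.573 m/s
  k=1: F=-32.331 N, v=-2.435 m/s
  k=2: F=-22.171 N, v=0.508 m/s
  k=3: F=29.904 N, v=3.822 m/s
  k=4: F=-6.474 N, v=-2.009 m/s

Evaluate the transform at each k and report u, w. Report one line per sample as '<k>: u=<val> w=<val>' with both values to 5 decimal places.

k=0: b·v=3.41×(-1.573)=-5.36393; √(2b)=2.61151; u=(-5.36393+36.767)/2.61151=12.02486, w=(-5.36393−36.767)/2.61151=-16.13277
k=1: b·v=3.41×(-2.435)=-8.30335; √(2b)=2.61151; u=(-8.30335+(-32.331))/2.61151=-15.55970, w=(-8.30335−(-32.331))/2.61151=9.20066
k=2: b·v=3.41×0.508=1.73228; √(2b)=2.61151; u=(1.73228+(-22.171))/2.61151=-7.82639, w=(1.73228−(-22.171))/2.61151=9.15304
k=3: b·v=3.41×3.822=13.03302; √(2b)=2.61151; u=(13.03302+29.904)/2.61151=16.44143, w=(13.03302−29.904)/2.61151=-6.46023
k=4: b·v=3.41×(-2.009)=-6.85069; √(2b)=2.61151; u=(-6.85069+(-6.474))/2.61151=-5.10229, w=(-6.85069−(-6.474))/2.61151=-0.14424

0: u=12.02486 w=-16.13277
1: u=-15.55970 w=9.20066
2: u=-7.82639 w=9.15304
3: u=16.44143 w=-6.46023
4: u=-5.10229 w=-0.14424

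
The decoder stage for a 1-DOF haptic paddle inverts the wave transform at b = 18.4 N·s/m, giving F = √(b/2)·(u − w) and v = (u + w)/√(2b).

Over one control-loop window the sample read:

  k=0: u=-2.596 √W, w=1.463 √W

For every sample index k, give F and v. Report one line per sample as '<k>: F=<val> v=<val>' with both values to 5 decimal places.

0: F=-12.31156 v=-0.18677

k=0: u−w=-4.05900, u+w=-1.13300; √(b/2)=3.03315, √(2b)=6.06630; F=3.03315×(-4.059)=-12.31156, v=-1.13300/6.06630=-0.18677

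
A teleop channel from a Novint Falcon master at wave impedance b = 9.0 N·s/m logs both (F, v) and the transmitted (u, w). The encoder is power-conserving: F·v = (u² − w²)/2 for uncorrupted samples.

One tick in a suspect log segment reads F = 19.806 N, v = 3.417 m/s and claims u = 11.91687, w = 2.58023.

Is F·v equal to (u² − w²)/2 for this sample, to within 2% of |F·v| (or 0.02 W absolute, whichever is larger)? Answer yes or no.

F·v = 19.806×3.417 = 67.6771 W.
(u² − w²)/2 = (142.0118 − 6.6576)/2 = 67.6771 W.
|Δ| = 0.0000;  2% of max(1, |F·v|) = 1.3535.

yes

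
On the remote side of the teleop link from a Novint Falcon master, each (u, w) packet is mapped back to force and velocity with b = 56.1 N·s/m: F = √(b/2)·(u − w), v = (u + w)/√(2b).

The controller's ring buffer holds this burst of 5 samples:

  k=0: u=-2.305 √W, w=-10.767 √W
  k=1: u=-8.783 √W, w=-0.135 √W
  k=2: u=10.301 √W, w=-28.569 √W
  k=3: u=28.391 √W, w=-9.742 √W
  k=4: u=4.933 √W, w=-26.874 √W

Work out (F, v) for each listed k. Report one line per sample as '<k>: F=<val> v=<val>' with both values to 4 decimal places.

0: F=44.8167 v=-1.2341
1: F=-45.8018 v=-0.8419
2: F=205.8643 v=-1.7246
3: F=201.9610 v=1.7606
4: F=168.4570 v=-2.0714

k=0: u−w=8.4620, u+w=-13.0720; √(b/2)=5.2962, √(2b)=10.5925; F=5.2962×8.462=44.8167, v=-13.0720/10.5925=-1.2341
k=1: u−w=-8.6480, u+w=-8.9180; √(b/2)=5.2962, √(2b)=10.5925; F=5.2962×(-8.648)=-45.8018, v=-8.9180/10.5925=-0.8419
k=2: u−w=38.8700, u+w=-18.2680; √(b/2)=5.2962, √(2b)=10.5925; F=5.2962×38.87=205.8643, v=-18.2680/10.5925=-1.7246
k=3: u−w=38.1330, u+w=18.6490; √(b/2)=5.2962, √(2b)=10.5925; F=5.2962×38.133=201.9610, v=18.6490/10.5925=1.7606
k=4: u−w=31.8070, u+w=-21.9410; √(b/2)=5.2962, √(2b)=10.5925; F=5.2962×31.807=168.4570, v=-21.9410/10.5925=-2.0714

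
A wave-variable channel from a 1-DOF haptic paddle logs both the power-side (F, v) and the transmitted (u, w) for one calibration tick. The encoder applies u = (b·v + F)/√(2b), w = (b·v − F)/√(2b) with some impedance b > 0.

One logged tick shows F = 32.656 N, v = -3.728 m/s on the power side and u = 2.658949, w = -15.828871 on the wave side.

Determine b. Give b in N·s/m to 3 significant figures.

b = 6.24 N·s/m

u + w = -13.169922;  u + w = √(2b)·v, so √(2b) = -13.169922/(-3.728) = 3.532704.
b = (√(2b))²/2 = 12.480000/2 = 6.240000.
(Check via u − w = 2F/√(2b): u − w = 18.487820, 2F/√(2b) = 18.487819.)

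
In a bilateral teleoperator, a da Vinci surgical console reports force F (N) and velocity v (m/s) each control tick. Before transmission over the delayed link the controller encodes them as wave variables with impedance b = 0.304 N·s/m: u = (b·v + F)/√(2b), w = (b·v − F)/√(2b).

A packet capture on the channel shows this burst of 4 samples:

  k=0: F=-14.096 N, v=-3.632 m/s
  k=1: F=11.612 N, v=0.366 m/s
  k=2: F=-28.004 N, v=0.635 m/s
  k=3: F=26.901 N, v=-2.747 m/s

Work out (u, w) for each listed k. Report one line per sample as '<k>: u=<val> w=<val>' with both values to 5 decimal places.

0: u=-19.49375 w=16.66172
1: u=15.03477 w=-14.74938
2: u=-35.66680 w=36.16194
3: u=33.42883 w=-35.57078

k=0: b·v=0.304×(-3.632)=-1.10413; √(2b)=0.77974; u=(-1.10413+(-14.096))/0.77974=-19.49375, w=(-1.10413−(-14.096))/0.77974=16.66172
k=1: b·v=0.304×0.366=0.11126; √(2b)=0.77974; u=(0.11126+11.612)/0.77974=15.03477, w=(0.11126−11.612)/0.77974=-14.74938
k=2: b·v=0.304×0.635=0.19304; √(2b)=0.77974; u=(0.19304+(-28.004))/0.77974=-35.66680, w=(0.19304−(-28.004))/0.77974=36.16194
k=3: b·v=0.304×(-2.747)=-0.83509; √(2b)=0.77974; u=(-0.83509+26.901)/0.77974=33.42883, w=(-0.83509−26.901)/0.77974=-35.57078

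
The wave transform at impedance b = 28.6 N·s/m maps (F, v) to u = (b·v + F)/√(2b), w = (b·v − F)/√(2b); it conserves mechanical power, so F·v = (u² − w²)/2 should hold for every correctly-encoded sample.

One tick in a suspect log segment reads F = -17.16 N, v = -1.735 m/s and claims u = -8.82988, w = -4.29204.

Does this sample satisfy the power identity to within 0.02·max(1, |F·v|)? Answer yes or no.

F·v = (-17.16)×(-1.735) = 29.77260 W.
(u² − w²)/2 = (77.96678 − 18.42161)/2 = 29.77259 W.
|Δ| = 0.00001;  2% of max(1, |F·v|) = 0.59545.

yes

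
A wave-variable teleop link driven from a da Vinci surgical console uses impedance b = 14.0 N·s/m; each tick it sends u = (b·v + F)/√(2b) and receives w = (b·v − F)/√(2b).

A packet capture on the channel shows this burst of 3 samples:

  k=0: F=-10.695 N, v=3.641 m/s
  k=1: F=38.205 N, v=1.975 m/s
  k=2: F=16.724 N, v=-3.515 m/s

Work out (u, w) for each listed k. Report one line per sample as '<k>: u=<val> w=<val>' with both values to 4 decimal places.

0: u=7.6120 w=11.6543
1: u=12.4454 w=-1.9947
2: u=-6.1393 w=-12.4604

k=0: b·v=14.0×3.641=50.9740; √(2b)=5.2915; u=(50.9740+(-10.695))/5.2915=7.6120, w=(50.9740−(-10.695))/5.2915=11.6543
k=1: b·v=14.0×1.975=27.6500; √(2b)=5.2915; u=(27.6500+38.205)/5.2915=12.4454, w=(27.6500−38.205)/5.2915=-1.9947
k=2: b·v=14.0×(-3.515)=-49.2100; √(2b)=5.2915; u=(-49.2100+16.724)/5.2915=-6.1393, w=(-49.2100−16.724)/5.2915=-12.4604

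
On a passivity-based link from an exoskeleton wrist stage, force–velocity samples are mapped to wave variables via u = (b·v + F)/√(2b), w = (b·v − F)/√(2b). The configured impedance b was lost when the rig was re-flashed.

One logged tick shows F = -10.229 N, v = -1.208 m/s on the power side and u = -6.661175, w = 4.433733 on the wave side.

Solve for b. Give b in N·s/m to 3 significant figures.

u + w = -2.227442;  u + w = √(2b)·v, so √(2b) = -2.227442/(-1.208) = 1.843909.
b = (√(2b))²/2 = 3.400000/2 = 1.700000.
(Check via u − w = 2F/√(2b): u − w = -11.094908, 2F/√(2b) = -11.094908.)

b = 1.7 N·s/m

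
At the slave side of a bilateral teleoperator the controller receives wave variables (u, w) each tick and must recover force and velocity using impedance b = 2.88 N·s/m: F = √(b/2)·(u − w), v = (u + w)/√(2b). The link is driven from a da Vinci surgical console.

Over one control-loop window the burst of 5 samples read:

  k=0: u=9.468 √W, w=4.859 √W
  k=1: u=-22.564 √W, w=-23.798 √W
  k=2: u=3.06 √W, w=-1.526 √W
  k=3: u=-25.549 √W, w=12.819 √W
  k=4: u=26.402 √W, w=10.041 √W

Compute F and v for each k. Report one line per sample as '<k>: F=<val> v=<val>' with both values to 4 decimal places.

k=0: u−w=4.6090, u+w=14.3270; √(b/2)=1.2000, √(2b)=2.4000; F=1.2000×4.609=5.5308, v=14.3270/2.4000=5.9696
k=1: u−w=1.2340, u+w=-46.3620; √(b/2)=1.2000, √(2b)=2.4000; F=1.2000×1.234=1.4808, v=-46.3620/2.4000=-19.3175
k=2: u−w=4.5860, u+w=1.5340; √(b/2)=1.2000, √(2b)=2.4000; F=1.2000×4.586=5.5032, v=1.5340/2.4000=0.6392
k=3: u−w=-38.3680, u+w=-12.7300; √(b/2)=1.2000, √(2b)=2.4000; F=1.2000×(-38.368)=-46.0416, v=-12.7300/2.4000=-5.3042
k=4: u−w=16.3610, u+w=36.4430; √(b/2)=1.2000, √(2b)=2.4000; F=1.2000×16.361=19.6332, v=36.4430/2.4000=15.1846

0: F=5.5308 v=5.9696
1: F=1.4808 v=-19.3175
2: F=5.5032 v=0.6392
3: F=-46.0416 v=-5.3042
4: F=19.6332 v=15.1846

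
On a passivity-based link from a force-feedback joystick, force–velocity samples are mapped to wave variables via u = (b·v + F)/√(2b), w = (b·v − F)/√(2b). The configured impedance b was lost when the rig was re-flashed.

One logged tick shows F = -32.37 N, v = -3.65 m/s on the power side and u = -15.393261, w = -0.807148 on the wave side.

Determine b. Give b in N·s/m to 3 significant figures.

b = 9.85 N·s/m

u + w = -16.200409;  u + w = √(2b)·v, so √(2b) = -16.200409/(-3.65) = 4.438468.
b = (√(2b))²/2 = 19.700000/2 = 9.850000.
(Check via u − w = 2F/√(2b): u − w = -14.586113, 2F/√(2b) = -14.586113.)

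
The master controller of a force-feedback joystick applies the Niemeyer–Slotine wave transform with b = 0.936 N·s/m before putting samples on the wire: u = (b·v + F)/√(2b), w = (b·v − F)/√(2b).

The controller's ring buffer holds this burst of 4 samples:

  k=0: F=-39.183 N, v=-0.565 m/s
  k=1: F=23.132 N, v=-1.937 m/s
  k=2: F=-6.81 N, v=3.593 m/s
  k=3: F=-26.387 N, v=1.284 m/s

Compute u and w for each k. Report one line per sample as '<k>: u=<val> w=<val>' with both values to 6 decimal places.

0: u=-29.024656 w=28.251618
1: u=15.581643 w=-18.231867
2: u=-2.519314 w=7.435294
3: u=-18.407384 w=20.164166

k=0: b·v=0.936×(-0.565)=-0.528840; √(2b)=1.368211; u=(-0.528840+(-39.183))/1.368211=-29.024656, w=(-0.528840−(-39.183))/1.368211=28.251618
k=1: b·v=0.936×(-1.937)=-1.813032; √(2b)=1.368211; u=(-1.813032+23.132)/1.368211=15.581643, w=(-1.813032−23.132)/1.368211=-18.231867
k=2: b·v=0.936×3.593=3.363048; √(2b)=1.368211; u=(3.363048+(-6.81))/1.368211=-2.519314, w=(3.363048−(-6.81))/1.368211=7.435294
k=3: b·v=0.936×1.284=1.201824; √(2b)=1.368211; u=(1.201824+(-26.387))/1.368211=-18.407384, w=(1.201824−(-26.387))/1.368211=20.164166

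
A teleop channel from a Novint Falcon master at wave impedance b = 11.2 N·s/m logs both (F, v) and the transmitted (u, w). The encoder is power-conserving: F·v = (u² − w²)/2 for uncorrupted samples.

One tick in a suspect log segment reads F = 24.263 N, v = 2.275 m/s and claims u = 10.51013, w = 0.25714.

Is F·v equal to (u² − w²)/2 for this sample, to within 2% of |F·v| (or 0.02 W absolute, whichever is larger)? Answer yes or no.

F·v = 24.263×2.275 = 55.1983 W.
(u² − w²)/2 = (110.4628 − 0.0661)/2 = 55.1984 W.
|Δ| = 0.0000;  2% of max(1, |F·v|) = 1.1040.

yes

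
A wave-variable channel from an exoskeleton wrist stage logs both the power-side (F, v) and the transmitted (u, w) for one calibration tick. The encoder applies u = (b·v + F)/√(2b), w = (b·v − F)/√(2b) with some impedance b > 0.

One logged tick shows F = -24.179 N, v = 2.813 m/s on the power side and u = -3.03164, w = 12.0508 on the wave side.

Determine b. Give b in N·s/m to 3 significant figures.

u + w = 9.0192;  u + w = √(2b)·v, so √(2b) = 9.0192/2.813 = 3.2062.
b = (√(2b))²/2 = 10.2800/2 = 5.1400.
(Check via u − w = 2F/√(2b): u − w = -15.0824, 2F/√(2b) = -15.0825.)

b = 5.14 N·s/m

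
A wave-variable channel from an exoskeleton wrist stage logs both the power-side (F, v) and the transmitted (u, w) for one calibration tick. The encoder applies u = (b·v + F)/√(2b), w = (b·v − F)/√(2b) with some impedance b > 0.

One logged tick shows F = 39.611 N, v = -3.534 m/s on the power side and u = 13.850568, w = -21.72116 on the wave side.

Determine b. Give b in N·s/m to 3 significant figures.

b = 2.48 N·s/m

u + w = -7.870592;  u + w = √(2b)·v, so √(2b) = -7.870592/(-3.534) = 2.227106.
b = (√(2b))²/2 = 4.960000/2 = 2.480000.
(Check via u − w = 2F/√(2b): u − w = 35.571728, 2F/√(2b) = 35.571727.)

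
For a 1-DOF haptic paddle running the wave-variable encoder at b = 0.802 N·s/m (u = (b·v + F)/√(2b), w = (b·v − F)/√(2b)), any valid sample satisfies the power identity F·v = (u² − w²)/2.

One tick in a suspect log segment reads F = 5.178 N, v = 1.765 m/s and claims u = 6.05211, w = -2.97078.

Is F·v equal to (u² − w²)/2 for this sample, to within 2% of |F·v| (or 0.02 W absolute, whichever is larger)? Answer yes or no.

F·v = 5.178×1.765 = 9.1392 W.
(u² − w²)/2 = (36.6280 − 8.8255)/2 = 13.9013 W.
|Δ| = 4.7621;  2% of max(1, |F·v|) = 0.1828.

no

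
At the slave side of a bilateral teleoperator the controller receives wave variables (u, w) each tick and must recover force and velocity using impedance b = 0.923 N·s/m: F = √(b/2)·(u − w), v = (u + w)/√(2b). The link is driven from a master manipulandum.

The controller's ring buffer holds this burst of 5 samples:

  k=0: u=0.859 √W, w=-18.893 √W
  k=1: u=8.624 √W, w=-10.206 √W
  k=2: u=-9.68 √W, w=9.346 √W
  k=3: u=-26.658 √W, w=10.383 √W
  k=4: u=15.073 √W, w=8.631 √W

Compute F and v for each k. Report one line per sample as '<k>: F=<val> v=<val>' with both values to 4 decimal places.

k=0: u−w=19.7520, u+w=-18.0340; √(b/2)=0.6793, √(2b)=1.3587; F=0.6793×19.752=13.4183, v=-18.0340/1.3587=-13.2732
k=1: u−w=18.8300, u+w=-1.5820; √(b/2)=0.6793, √(2b)=1.3587; F=0.6793×18.83=12.7919, v=-1.5820/1.3587=-1.1644
k=2: u−w=-19.0260, u+w=-0.3340; √(b/2)=0.6793, √(2b)=1.3587; F=0.6793×(-19.026)=-12.9251, v=-0.3340/1.3587=-0.2458
k=3: u−w=-37.0410, u+w=-16.2750; √(b/2)=0.6793, √(2b)=1.3587; F=0.6793×(-37.041)=-25.1634, v=-16.2750/1.3587=-11.9786
k=4: u−w=6.4420, u+w=23.7040; √(b/2)=0.6793, √(2b)=1.3587; F=0.6793×6.442=4.3763, v=23.7040/1.3587=17.4464

0: F=13.4183 v=-13.2732
1: F=12.7919 v=-1.1644
2: F=-12.9251 v=-0.2458
3: F=-25.1634 v=-11.9786
4: F=4.3763 v=17.4464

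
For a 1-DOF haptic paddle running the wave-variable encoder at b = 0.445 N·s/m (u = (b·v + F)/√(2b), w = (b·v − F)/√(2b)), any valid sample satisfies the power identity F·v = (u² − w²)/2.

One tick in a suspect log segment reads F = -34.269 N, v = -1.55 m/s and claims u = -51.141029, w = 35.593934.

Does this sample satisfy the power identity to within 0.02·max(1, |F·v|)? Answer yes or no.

no

F·v = (-34.269)×(-1.55) = 53.116950 W.
(u² − w²)/2 = (2615.404847 − 1266.928138)/2 = 674.238355 W.
|Δ| = 621.121405;  2% of max(1, |F·v|) = 1.062339.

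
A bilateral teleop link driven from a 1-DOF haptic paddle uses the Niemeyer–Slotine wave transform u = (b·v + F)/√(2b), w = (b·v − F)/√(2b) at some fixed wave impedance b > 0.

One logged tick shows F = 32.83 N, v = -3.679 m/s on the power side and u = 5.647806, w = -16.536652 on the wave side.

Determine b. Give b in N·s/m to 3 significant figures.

b = 4.38 N·s/m

u + w = -10.888846;  u + w = √(2b)·v, so √(2b) = -10.888846/(-3.679) = 2.959730.
b = (√(2b))²/2 = 8.760001/2 = 4.380000.
(Check via u − w = 2F/√(2b): u − w = 22.184458, 2F/√(2b) = 22.184457.)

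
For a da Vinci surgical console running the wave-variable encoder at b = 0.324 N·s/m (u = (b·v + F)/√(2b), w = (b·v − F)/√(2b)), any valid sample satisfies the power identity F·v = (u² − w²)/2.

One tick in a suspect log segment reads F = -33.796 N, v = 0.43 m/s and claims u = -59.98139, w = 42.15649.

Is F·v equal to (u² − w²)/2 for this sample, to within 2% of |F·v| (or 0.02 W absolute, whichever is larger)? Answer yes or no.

F·v = (-33.796)×0.43 = -14.5323 W.
(u² − w²)/2 = (3597.7671 − 1777.1696)/2 = 910.2987 W.
|Δ| = 924.8310;  2% of max(1, |F·v|) = 0.2906.

no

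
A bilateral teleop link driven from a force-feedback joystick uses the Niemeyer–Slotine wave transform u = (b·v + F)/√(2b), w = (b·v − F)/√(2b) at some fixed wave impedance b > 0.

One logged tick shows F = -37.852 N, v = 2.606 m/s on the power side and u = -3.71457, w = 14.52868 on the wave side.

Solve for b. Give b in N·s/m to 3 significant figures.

b = 8.61 N·s/m

u + w = 10.8141;  u + w = √(2b)·v, so √(2b) = 10.8141/2.606 = 4.1497.
b = (√(2b))²/2 = 17.2200/2 = 8.6100.
(Check via u − w = 2F/√(2b): u − w = -18.2432, 2F/√(2b) = -18.2433.)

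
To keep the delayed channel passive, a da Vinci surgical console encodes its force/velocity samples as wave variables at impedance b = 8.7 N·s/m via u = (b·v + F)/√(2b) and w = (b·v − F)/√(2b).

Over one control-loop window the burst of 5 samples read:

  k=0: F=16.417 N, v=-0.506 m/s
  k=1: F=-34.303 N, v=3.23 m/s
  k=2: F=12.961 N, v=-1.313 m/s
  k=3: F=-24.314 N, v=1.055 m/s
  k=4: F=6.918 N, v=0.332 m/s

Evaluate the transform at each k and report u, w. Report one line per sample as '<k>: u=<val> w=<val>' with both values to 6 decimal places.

k=0: b·v=8.7×(-0.506)=-4.402200; √(2b)=4.171331; u=(-4.402200+16.417)/4.171331=2.880328, w=(-4.402200−16.417)/4.171331=-4.991021
k=1: b·v=8.7×3.23=28.101000; √(2b)=4.171331; u=(28.101000+(-34.303))/4.171331=-1.486816, w=(28.101000−(-34.303))/4.171331=14.960214
k=2: b·v=8.7×(-1.313)=-11.423100; √(2b)=4.171331; u=(-11.423100+12.961)/4.171331=0.368683, w=(-11.423100−12.961)/4.171331=-5.845641
k=3: b·v=8.7×1.055=9.178500; √(2b)=4.171331; u=(9.178500+(-24.314))/4.171331=-3.628458, w=(9.178500−(-24.314))/4.171331=8.029212
k=4: b·v=8.7×0.332=2.888400; √(2b)=4.171331; u=(2.888400+6.918)/4.171331=2.350904, w=(2.888400−6.918)/4.171331=-0.966023

0: u=2.880328 w=-4.991021
1: u=-1.486816 w=14.960214
2: u=0.368683 w=-5.845641
3: u=-3.628458 w=8.029212
4: u=2.350904 w=-0.966023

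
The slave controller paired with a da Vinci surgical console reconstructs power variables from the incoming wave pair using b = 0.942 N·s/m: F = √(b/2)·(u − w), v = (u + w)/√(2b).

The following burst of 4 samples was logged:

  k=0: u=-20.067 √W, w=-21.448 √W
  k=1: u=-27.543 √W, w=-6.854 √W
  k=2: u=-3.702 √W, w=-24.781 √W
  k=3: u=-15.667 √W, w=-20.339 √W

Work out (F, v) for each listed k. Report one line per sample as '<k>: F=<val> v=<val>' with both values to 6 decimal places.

k=0: u−w=1.381000, u+w=-41.515000; √(b/2)=0.686294, √(2b)=1.372589; F=0.686294×1.381=0.947773, v=-41.515000/1.372589=-30.245766
k=1: u−w=-20.689000, u+w=-34.397000; √(b/2)=0.686294, √(2b)=1.372589; F=0.686294×(-20.689)=-14.198745, v=-34.397000/1.372589=-25.059945
k=2: u−w=21.079000, u+w=-28.483000; √(b/2)=0.686294, √(2b)=1.372589; F=0.686294×21.079=14.466400, v=-28.483000/1.372589=-20.751299
k=3: u−w=4.672000, u+w=-36.006000; √(b/2)=0.686294, √(2b)=1.372589; F=0.686294×4.672=3.206367, v=-36.006000/1.372589=-26.232183

0: F=0.947773 v=-30.245766
1: F=-14.198745 v=-25.059945
2: F=14.466400 v=-20.751299
3: F=3.206367 v=-26.232183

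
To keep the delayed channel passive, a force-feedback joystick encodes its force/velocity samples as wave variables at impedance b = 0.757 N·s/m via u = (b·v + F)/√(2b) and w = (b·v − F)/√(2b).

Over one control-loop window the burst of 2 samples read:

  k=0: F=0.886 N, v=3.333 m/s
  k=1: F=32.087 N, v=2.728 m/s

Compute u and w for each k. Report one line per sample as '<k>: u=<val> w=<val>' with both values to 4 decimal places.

0: u=2.7706 w=1.3305
1: u=27.7558 w=-24.3992

k=0: b·v=0.757×3.333=2.5231; √(2b)=1.2304; u=(2.5231+0.886)/1.2304=2.7706, w=(2.5231−0.886)/1.2304=1.3305
k=1: b·v=0.757×2.728=2.0651; √(2b)=1.2304; u=(2.0651+32.087)/1.2304=27.7558, w=(2.0651−32.087)/1.2304=-24.3992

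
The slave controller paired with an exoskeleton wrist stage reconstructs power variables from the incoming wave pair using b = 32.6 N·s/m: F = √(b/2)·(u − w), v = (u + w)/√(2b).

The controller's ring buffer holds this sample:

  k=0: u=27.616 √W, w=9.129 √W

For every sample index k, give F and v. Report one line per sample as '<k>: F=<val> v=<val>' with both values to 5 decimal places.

k=0: u−w=18.48700, u+w=36.74500; √(b/2)=4.03733, √(2b)=8.07465; F=4.03733×18.487=74.63804, v=36.74500/8.07465=4.55066

0: F=74.63804 v=4.55066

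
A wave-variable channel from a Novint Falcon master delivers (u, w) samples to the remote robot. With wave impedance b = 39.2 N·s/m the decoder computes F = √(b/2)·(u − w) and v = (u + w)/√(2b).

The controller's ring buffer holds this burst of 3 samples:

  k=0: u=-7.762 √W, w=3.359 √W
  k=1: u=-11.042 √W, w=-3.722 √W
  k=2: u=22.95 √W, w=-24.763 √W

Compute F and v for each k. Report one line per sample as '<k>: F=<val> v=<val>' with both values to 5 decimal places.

0: F=-49.23477 v=-0.49727
1: F=-32.40702 v=-1.66742
2: F=211.23446 v=-0.20476

k=0: u−w=-11.12100, u+w=-4.40300; √(b/2)=4.42719, √(2b)=8.85438; F=4.42719×(-11.121)=-49.23477, v=-4.40300/8.85438=-0.49727
k=1: u−w=-7.32000, u+w=-14.76400; √(b/2)=4.42719, √(2b)=8.85438; F=4.42719×(-7.32)=-32.40702, v=-14.76400/8.85438=-1.66742
k=2: u−w=47.71300, u+w=-1.81300; √(b/2)=4.42719, √(2b)=8.85438; F=4.42719×47.713=211.23446, v=-1.81300/8.85438=-0.20476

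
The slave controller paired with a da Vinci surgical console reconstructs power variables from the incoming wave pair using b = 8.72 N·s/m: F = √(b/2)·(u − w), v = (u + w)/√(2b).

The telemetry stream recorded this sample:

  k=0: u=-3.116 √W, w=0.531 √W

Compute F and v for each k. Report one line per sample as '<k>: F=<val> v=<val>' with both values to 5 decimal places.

0: F=-7.61516 v=-0.61900

k=0: u−w=-3.64700, u+w=-2.58500; √(b/2)=2.08806, √(2b)=4.17612; F=2.08806×(-3.647)=-7.61516, v=-2.58500/4.17612=-0.61900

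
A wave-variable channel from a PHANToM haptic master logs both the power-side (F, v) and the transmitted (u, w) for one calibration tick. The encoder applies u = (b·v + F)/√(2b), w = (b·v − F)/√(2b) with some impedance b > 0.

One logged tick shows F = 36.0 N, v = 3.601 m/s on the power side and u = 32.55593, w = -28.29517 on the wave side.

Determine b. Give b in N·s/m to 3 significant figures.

u + w = 4.2608;  u + w = √(2b)·v, so √(2b) = 4.2608/3.601 = 1.1832.
b = (√(2b))²/2 = 1.4000/2 = 0.7000.
(Check via u − w = 2F/√(2b): u − w = 60.8511, 2F/√(2b) = 60.8511.)

b = 0.7 N·s/m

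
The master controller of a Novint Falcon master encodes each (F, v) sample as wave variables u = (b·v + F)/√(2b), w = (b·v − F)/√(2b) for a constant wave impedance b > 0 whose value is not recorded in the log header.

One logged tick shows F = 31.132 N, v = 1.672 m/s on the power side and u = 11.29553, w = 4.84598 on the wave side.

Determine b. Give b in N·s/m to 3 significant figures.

b = 46.6 N·s/m

u + w = 16.1415;  u + w = √(2b)·v, so √(2b) = 16.1415/1.672 = 9.6540.
b = (√(2b))²/2 = 93.2000/2 = 46.6000.
(Check via u − w = 2F/√(2b): u − w = 6.4495, 2F/√(2b) = 6.4495.)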